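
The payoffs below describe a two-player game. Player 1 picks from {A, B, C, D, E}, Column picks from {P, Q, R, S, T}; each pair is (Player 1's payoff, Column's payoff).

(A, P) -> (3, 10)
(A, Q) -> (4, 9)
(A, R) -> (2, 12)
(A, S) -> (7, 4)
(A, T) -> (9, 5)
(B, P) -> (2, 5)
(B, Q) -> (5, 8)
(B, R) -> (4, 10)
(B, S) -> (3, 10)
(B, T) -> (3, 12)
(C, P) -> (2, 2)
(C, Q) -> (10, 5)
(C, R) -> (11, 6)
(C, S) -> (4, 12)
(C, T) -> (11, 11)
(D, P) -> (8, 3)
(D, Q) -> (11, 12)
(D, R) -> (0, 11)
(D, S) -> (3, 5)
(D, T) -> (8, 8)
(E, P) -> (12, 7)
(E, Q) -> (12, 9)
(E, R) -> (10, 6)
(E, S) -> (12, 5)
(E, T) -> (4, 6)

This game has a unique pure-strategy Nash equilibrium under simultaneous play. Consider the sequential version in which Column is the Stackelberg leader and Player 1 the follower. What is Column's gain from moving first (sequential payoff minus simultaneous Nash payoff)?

Work backward from Player 1's decision.
- P → Player 1 plays E (best of 3, 2, 2, 8, 12); Column gets 7.
- Q → Player 1 plays E (best of 4, 5, 10, 11, 12); Column gets 9.
- R → Player 1 plays C (best of 2, 4, 11, 0, 10); Column gets 6.
- S → Player 1 plays E (best of 7, 3, 4, 3, 12); Column gets 5.
- T → Player 1 plays C (best of 9, 3, 11, 8, 4); Column gets 11.
Maximizing over 7, 9, 6, 5, 11, Column chooses T. Subgame-perfect outcome: (C, T) with payoffs (11, 11).
Now find the simultaneous Nash equilibrium.
Player 1's best replies: P→E; Q→E; R→C; S→E; T→C.
Column's best replies: A→R; B→T; C→S; D→Q; E→Q.
Only (E, Q) has each player best-responding; Nash payoffs (12, 9).
Column's commitment gain: 11 − 9 = 2.

2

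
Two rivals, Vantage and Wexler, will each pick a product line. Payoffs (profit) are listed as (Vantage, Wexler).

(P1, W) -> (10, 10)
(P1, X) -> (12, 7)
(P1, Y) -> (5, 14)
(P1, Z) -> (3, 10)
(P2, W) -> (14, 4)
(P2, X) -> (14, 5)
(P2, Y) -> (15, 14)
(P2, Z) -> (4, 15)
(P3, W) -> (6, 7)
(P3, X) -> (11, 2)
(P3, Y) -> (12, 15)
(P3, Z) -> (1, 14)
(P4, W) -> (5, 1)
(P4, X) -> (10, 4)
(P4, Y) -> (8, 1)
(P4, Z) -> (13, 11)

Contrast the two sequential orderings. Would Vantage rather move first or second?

If Vantage leads: Wexler's best replies are P1→Y, P2→Z, P3→Y, P4→Z; Vantage's induced payoffs 5, 4, 12, 13; outcome (P4, Z), payoffs (13, 11).
If Wexler leads: Vantage's best replies are W→P2, X→P2, Y→P2, Z→P4; Wexler's induced payoffs 4, 5, 14, 11; outcome (P2, Y), payoffs (15, 14).
Vantage gets 13 moving first and 15 moving second, so Vantage prefers to move second.

second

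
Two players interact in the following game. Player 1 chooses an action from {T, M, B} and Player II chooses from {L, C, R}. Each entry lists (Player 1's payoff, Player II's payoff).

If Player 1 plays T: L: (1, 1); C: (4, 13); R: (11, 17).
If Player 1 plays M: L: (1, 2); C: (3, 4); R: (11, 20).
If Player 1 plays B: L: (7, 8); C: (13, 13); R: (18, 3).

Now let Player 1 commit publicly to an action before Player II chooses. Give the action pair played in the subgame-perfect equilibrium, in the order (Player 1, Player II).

Solve by backward induction (Player 1 leads).
- T: Player II compares 1, 13, 17 and picks R; Player 1 would get 11.
- M: Player II compares 2, 4, 20 and picks R; Player 1 would get 11.
- B: Player II compares 8, 13, 3 and picks C; Player 1 would get 13.
Maximizing over 11, 11, 13, Player 1 chooses B. Subgame-perfect outcome: (B, C) with payoffs (13, 13).

(B, C)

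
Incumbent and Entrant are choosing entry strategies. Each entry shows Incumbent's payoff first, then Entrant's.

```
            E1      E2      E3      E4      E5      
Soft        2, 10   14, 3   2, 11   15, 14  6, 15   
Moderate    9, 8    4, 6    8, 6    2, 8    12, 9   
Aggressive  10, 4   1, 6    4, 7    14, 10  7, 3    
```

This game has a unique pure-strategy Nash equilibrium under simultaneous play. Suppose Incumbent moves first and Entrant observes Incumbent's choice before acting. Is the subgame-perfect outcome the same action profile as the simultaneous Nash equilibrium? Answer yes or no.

Entrant best-responds to each possible Incumbent move:
- Soft: BR = E5, leader payoff 6.
- Moderate: BR = E5, leader payoff 12.
- Aggressive: BR = E4, leader payoff 14.
Incumbent's induced payoffs are 6, 12, 14, so Incumbent commits to Aggressive. Subgame-perfect outcome: (Aggressive, E4) with payoffs (14, 10).
Now find the simultaneous Nash equilibrium.
Incumbent's best replies: E1→Aggressive; E2→Soft; E3→Moderate; E4→Soft; E5→Moderate.
Entrant's best replies: Soft→E5; Moderate→E5; Aggressive→E4.
Only (Moderate, E5) has each player best-responding; Nash payoffs (12, 9).
Sequential outcome (Aggressive, E4) differs from the Nash profile (Moderate, E5).

no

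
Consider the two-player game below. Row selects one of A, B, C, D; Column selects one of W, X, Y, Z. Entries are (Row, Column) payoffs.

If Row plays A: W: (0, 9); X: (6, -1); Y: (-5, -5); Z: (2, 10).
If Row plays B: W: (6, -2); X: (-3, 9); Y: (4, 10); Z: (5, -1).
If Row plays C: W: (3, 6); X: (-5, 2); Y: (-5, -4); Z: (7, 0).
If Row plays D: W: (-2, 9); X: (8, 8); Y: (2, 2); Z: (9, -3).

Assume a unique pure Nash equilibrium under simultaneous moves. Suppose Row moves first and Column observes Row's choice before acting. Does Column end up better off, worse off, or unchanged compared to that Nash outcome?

Backward induction with Row moving first.
- A: BR = Z, leader payoff 2.
- B: BR = Y, leader payoff 4.
- C: BR = W, leader payoff 3.
- D: BR = W, leader payoff -2.
Among 2, 4, 3, -2, the best is 4 at B. Subgame-perfect outcome: (B, Y) with payoffs (4, 10).
Now find the simultaneous Nash equilibrium.
Row's best replies: W→B; X→D; Y→B; Z→D.
Column's best replies: A→Z; B→Y; C→W; D→W.
The unique mutual best reply is (B, Y), giving (4, 10).
Column earns 10 sequentially versus 10 at the Nash outcome: unchanged.

unchanged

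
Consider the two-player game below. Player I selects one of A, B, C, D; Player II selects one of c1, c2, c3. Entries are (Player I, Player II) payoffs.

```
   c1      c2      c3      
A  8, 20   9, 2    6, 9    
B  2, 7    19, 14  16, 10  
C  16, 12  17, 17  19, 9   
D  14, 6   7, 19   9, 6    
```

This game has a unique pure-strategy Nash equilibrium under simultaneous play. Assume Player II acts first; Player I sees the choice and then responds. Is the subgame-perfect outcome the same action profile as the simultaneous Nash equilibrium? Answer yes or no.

yes

Work backward from Player I's decision.
- c1: BR = C, leader payoff 12.
- c2: BR = B, leader payoff 14.
- c3: BR = C, leader payoff 9.
Player II's induced payoffs are 12, 14, 9, so Player II commits to c2. Subgame-perfect outcome: (B, c2) with payoffs (19, 14).
Now find the simultaneous Nash equilibrium.
Player I's best replies: c1→C; c2→B; c3→C.
Player II's best replies: A→c1; B→c2; C→c2; D→c2.
Only (B, c2) has each player best-responding; Nash payoffs (19, 14).
Sequential outcome (B, c2) coincides with the Nash profile (B, c2).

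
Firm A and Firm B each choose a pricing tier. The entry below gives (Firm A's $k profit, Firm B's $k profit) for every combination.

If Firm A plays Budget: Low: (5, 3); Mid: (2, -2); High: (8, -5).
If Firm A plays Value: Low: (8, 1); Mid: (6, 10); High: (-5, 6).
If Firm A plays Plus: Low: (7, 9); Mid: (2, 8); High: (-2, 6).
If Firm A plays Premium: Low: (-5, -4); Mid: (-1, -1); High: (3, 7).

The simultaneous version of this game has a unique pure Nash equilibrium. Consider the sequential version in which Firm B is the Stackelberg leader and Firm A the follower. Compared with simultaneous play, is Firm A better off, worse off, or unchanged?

Solve by backward induction (Firm B leads).
- Low: BR = Value, leader payoff 1.
- Mid: BR = Value, leader payoff 10.
- High: BR = Budget, leader payoff -5.
Among 1, 10, -5, the best is 10 at Mid. Subgame-perfect outcome: (Value, Mid) with payoffs (6, 10).
Under simultaneous play:
Firm A's best replies: Low→Value; Mid→Value; High→Budget.
Firm B's best replies: Budget→Low; Value→Mid; Plus→Low; Premium→High.
The unique mutual best reply is (Value, Mid), giving (6, 10).
Firm A earns 6 sequentially versus 6 at the Nash outcome: unchanged.

unchanged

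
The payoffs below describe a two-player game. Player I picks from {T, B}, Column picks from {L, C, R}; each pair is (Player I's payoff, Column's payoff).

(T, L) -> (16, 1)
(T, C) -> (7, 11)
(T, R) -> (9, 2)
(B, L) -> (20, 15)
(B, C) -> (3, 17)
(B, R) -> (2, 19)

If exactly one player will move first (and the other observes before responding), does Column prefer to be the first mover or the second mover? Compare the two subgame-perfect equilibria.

first

If Player I leads: Column's best replies are T→C, B→R; Player I's induced payoffs 7, 2; outcome (T, C), payoffs (7, 11).
If Column leads: Player I's best replies are L→B, C→T, R→T; Column's induced payoffs 15, 11, 2; outcome (B, L), payoffs (20, 15).
Column gets 15 moving first and 11 moving second, so Column prefers to move first.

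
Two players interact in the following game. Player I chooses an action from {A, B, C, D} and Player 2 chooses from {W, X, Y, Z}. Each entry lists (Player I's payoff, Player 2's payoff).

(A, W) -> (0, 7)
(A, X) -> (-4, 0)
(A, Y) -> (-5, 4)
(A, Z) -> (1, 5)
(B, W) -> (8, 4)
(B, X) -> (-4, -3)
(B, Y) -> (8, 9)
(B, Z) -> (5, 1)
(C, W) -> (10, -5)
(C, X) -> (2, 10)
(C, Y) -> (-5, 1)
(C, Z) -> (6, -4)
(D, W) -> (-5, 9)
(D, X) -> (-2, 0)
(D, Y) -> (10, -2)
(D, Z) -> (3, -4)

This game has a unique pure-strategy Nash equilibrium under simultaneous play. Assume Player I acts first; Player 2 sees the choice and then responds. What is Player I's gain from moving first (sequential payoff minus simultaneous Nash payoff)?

6

Solve by backward induction (Player I leads).
- A: BR = W, leader payoff 0.
- B: BR = Y, leader payoff 8.
- C: BR = X, leader payoff 2.
- D: BR = W, leader payoff -5.
Among 0, 8, 2, -5, the best is 8 at B. Subgame-perfect outcome: (B, Y) with payoffs (8, 9).
Now find the simultaneous Nash equilibrium.
Player I's best replies: W→C; X→C; Y→D; Z→C.
Player 2's best replies: A→W; B→Y; C→X; D→W.
The unique mutual best reply is (C, X), giving (2, 10).
Player I's commitment gain: 8 − 2 = 6.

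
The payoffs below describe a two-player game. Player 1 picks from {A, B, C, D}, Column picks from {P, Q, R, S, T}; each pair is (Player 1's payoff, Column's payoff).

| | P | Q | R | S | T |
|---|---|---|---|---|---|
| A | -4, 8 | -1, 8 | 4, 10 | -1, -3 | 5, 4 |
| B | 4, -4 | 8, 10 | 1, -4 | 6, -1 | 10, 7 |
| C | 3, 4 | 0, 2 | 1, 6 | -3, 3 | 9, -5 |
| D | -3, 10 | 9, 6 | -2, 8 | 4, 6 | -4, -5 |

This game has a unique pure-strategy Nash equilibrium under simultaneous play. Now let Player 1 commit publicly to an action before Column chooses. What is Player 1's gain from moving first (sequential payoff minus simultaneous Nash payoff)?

Column best-responds to each possible Player 1 move:
- A → Column plays R (best of 8, 8, 10, -3, 4); Player 1 gets 4.
- B → Column plays Q (best of -4, 10, -4, -1, 7); Player 1 gets 8.
- C → Column plays R (best of 4, 2, 6, 3, -5); Player 1 gets 1.
- D → Column plays P (best of 10, 6, 8, 6, -5); Player 1 gets -3.
Among 4, 8, 1, -3, the best is 8 at B. Subgame-perfect outcome: (B, Q) with payoffs (8, 10).
Now find the simultaneous Nash equilibrium.
Player 1's best replies: P→B; Q→D; R→A; S→B; T→B.
Column's best replies: A→R; B→Q; C→R; D→P.
The unique mutual best reply is (A, R), giving (4, 10).
Player 1's commitment gain: 8 − 4 = 4.

4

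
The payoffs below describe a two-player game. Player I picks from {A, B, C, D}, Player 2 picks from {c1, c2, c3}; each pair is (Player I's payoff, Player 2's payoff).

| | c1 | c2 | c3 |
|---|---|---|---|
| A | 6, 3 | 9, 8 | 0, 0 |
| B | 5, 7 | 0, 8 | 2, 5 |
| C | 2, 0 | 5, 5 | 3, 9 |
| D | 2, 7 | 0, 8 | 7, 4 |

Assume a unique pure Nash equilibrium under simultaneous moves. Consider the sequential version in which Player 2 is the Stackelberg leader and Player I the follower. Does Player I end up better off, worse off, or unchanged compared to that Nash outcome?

Player I best-responds to each possible Player 2 move:
- c1: Player I compares 6, 5, 2, 2 and picks A; Player 2 would get 3.
- c2: Player I compares 9, 0, 5, 0 and picks A; Player 2 would get 8.
- c3: Player I compares 0, 2, 3, 7 and picks D; Player 2 would get 4.
Maximizing over 3, 8, 4, Player 2 chooses c2. Subgame-perfect outcome: (A, c2) with payoffs (9, 8).
Now find the simultaneous Nash equilibrium.
Player I's best replies: c1→A; c2→A; c3→D.
Player 2's best replies: A→c2; B→c2; C→c3; D→c2.
The unique mutual best reply is (A, c2), giving (9, 8).
Player I earns 9 sequentially versus 9 at the Nash outcome: unchanged.

unchanged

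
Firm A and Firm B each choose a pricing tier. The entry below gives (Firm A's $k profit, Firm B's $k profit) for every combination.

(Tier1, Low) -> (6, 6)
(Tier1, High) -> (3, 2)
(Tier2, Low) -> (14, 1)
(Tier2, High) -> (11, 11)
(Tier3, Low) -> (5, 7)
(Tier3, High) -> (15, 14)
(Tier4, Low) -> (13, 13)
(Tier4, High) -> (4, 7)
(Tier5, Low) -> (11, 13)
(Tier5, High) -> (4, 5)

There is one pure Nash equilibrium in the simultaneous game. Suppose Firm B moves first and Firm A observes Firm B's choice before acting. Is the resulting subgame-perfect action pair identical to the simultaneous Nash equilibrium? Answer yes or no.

yes

Work backward from Firm A's decision.
- Low: BR = Tier2, leader payoff 1.
- High: BR = Tier3, leader payoff 14.
Firm B's induced payoffs are 1, 14, so Firm B commits to High. Subgame-perfect outcome: (Tier3, High) with payoffs (15, 14).
Now find the simultaneous Nash equilibrium.
Firm A's best replies: Low→Tier2; High→Tier3.
Firm B's best replies: Tier1→Low; Tier2→High; Tier3→High; Tier4→Low; Tier5→Low.
The unique mutual best reply is (Tier3, High), giving (15, 14).
Sequential outcome (Tier3, High) coincides with the Nash profile (Tier3, High).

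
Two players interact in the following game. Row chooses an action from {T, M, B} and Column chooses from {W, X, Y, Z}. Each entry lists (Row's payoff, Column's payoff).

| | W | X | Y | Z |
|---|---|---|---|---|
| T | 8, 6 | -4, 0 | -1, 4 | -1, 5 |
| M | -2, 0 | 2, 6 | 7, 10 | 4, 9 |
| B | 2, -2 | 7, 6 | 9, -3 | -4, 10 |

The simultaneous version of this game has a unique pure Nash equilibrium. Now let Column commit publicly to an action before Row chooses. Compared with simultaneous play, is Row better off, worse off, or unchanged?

Backward induction with Column moving first.
- W → Row plays T (best of 8, -2, 2); Column gets 6.
- X → Row plays B (best of -4, 2, 7); Column gets 6.
- Y → Row plays B (best of -1, 7, 9); Column gets -3.
- Z → Row plays M (best of -1, 4, -4); Column gets 9.
Column's induced payoffs are 6, 6, -3, 9, so Column commits to Z. Subgame-perfect outcome: (M, Z) with payoffs (4, 9).
For the simultaneous game, intersect best replies.
Row's best replies: W→T; X→B; Y→B; Z→M.
Column's best replies: T→W; M→Y; B→Z.
Only (T, W) has each player best-responding; Nash payoffs (8, 6).
Row earns 4 sequentially versus 8 at the Nash outcome: worse off.

worse off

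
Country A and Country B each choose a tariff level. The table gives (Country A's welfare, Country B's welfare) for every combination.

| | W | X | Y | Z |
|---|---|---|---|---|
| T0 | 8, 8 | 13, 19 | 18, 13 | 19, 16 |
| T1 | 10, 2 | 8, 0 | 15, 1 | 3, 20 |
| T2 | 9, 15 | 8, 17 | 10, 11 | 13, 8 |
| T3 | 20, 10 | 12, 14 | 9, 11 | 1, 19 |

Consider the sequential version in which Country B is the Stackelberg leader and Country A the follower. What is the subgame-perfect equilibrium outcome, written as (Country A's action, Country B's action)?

(T0, X)

Work backward from Country A's decision.
- W: BR = T3, leader payoff 10.
- X: BR = T0, leader payoff 19.
- Y: BR = T0, leader payoff 13.
- Z: BR = T0, leader payoff 16.
Country B's induced payoffs are 10, 19, 13, 16, so Country B commits to X. Subgame-perfect outcome: (T0, X) with payoffs (13, 19).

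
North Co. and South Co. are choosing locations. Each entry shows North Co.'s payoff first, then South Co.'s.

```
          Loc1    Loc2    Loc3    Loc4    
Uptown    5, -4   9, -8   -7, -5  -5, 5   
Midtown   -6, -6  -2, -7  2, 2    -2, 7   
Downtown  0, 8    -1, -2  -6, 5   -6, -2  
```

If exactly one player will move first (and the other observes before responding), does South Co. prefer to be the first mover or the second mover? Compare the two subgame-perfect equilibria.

second

If North Co. leads: South Co.'s best replies are Uptown→Loc4, Midtown→Loc4, Downtown→Loc1; North Co.'s induced payoffs -5, -2, 0; outcome (Downtown, Loc1), payoffs (0, 8).
If South Co. leads: North Co.'s best replies are Loc1→Uptown, Loc2→Uptown, Loc3→Midtown, Loc4→Midtown; South Co.'s induced payoffs -4, -8, 2, 7; outcome (Midtown, Loc4), payoffs (-2, 7).
South Co. gets 7 moving first and 8 moving second, so South Co. prefers to move second.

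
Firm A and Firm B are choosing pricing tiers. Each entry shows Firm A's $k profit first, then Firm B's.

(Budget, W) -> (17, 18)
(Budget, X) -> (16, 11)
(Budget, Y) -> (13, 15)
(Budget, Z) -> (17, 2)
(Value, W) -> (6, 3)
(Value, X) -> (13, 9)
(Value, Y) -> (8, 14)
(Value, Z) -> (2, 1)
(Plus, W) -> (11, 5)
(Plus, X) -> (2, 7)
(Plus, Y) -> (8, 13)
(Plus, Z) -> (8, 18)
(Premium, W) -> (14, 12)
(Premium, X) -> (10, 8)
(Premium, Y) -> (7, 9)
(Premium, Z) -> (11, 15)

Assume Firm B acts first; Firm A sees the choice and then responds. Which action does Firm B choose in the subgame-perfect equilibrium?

W

Firm A best-responds to each possible Firm B move:
- W → Firm A plays Budget (best of 17, 6, 11, 14); Firm B gets 18.
- X → Firm A plays Budget (best of 16, 13, 2, 10); Firm B gets 11.
- Y → Firm A plays Budget (best of 13, 8, 8, 7); Firm B gets 15.
- Z → Firm A plays Budget (best of 17, 2, 8, 11); Firm B gets 2.
Maximizing over 18, 11, 15, 2, Firm B chooses W. Subgame-perfect outcome: (Budget, W) with payoffs (17, 18).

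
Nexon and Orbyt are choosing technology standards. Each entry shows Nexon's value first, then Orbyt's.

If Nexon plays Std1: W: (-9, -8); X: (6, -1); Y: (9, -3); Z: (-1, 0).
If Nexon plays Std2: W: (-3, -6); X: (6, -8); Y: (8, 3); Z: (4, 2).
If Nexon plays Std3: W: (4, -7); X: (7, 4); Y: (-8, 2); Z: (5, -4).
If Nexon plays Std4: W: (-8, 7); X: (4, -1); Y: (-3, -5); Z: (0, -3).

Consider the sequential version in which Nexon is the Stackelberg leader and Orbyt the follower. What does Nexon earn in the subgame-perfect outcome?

Work backward from Orbyt's decision.
- Std1: Orbyt compares -8, -1, -3, 0 and picks Z; Nexon would get -1.
- Std2: Orbyt compares -6, -8, 3, 2 and picks Y; Nexon would get 8.
- Std3: Orbyt compares -7, 4, 2, -4 and picks X; Nexon would get 7.
- Std4: Orbyt compares 7, -1, -5, -3 and picks W; Nexon would get -8.
Maximizing over -1, 8, 7, -8, Nexon chooses Std2. Subgame-perfect outcome: (Std2, Y) with payoffs (8, 3).

8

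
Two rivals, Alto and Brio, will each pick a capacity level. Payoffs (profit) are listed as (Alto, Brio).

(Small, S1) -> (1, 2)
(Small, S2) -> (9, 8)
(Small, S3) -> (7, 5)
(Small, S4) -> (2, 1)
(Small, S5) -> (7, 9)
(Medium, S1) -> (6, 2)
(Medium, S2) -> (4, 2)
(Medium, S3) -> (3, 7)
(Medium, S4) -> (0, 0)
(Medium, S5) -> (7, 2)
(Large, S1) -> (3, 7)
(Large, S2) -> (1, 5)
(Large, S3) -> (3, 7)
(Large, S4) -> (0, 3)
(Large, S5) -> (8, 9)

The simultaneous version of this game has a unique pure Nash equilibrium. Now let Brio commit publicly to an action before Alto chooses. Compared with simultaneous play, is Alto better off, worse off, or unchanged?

unchanged

Work backward from Alto's decision.
- S1: Alto compares 1, 6, 3 and picks Medium; Brio would get 2.
- S2: Alto compares 9, 4, 1 and picks Small; Brio would get 8.
- S3: Alto compares 7, 3, 3 and picks Small; Brio would get 5.
- S4: Alto compares 2, 0, 0 and picks Small; Brio would get 1.
- S5: Alto compares 7, 7, 8 and picks Large; Brio would get 9.
Among 2, 8, 5, 1, 9, the best is 9 at S5. Subgame-perfect outcome: (Large, S5) with payoffs (8, 9).
For the simultaneous game, intersect best replies.
Alto's best replies: S1→Medium; S2→Small; S3→Small; S4→Small; S5→Large.
Brio's best replies: Small→S5; Medium→S3; Large→S5.
Only (Large, S5) has each player best-responding; Nash payoffs (8, 9).
Alto earns 8 sequentially versus 8 at the Nash outcome: unchanged.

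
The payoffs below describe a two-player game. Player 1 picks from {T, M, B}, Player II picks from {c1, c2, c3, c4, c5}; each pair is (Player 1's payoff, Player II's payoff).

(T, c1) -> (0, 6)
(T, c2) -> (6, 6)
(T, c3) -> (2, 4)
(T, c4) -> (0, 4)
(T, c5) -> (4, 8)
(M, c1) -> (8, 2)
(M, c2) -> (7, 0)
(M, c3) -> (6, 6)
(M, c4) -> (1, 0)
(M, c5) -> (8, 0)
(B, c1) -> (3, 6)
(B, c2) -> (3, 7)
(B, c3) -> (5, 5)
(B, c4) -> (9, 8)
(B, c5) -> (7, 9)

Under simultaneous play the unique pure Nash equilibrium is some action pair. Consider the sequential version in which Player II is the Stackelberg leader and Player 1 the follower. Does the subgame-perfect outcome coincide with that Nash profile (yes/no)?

no

Player 1 best-responds to each possible Player II move:
- c1: BR = M, leader payoff 2.
- c2: BR = M, leader payoff 0.
- c3: BR = M, leader payoff 6.
- c4: BR = B, leader payoff 8.
- c5: BR = M, leader payoff 0.
Player II's induced payoffs are 2, 0, 6, 8, 0, so Player II commits to c4. Subgame-perfect outcome: (B, c4) with payoffs (9, 8).
Now find the simultaneous Nash equilibrium.
Player 1's best replies: c1→M; c2→M; c3→M; c4→B; c5→M.
Player II's best replies: T→c5; M→c3; B→c5.
The unique mutual best reply is (M, c3), giving (6, 6).
Sequential outcome (B, c4) differs from the Nash profile (M, c3).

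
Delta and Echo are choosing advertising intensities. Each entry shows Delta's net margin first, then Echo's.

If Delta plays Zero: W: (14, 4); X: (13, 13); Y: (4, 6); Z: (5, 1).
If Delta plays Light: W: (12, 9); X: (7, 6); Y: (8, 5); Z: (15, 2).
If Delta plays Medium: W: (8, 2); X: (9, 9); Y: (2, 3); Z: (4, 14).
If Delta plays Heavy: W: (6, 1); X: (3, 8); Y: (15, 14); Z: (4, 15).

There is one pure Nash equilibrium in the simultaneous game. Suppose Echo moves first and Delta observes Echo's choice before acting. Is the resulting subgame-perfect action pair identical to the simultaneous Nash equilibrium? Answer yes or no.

Backward induction with Echo moving first.
- W → Delta plays Zero (best of 14, 12, 8, 6); Echo gets 4.
- X → Delta plays Zero (best of 13, 7, 9, 3); Echo gets 13.
- Y → Delta plays Heavy (best of 4, 8, 2, 15); Echo gets 14.
- Z → Delta plays Light (best of 5, 15, 4, 4); Echo gets 2.
Maximizing over 4, 13, 14, 2, Echo chooses Y. Subgame-perfect outcome: (Heavy, Y) with payoffs (15, 14).
Now find the simultaneous Nash equilibrium.
Delta's best replies: W→Zero; X→Zero; Y→Heavy; Z→Light.
Echo's best replies: Zero→X; Light→W; Medium→Z; Heavy→Z.
Only (Zero, X) has each player best-responding; Nash payoffs (13, 13).
Sequential outcome (Heavy, Y) differs from the Nash profile (Zero, X).

no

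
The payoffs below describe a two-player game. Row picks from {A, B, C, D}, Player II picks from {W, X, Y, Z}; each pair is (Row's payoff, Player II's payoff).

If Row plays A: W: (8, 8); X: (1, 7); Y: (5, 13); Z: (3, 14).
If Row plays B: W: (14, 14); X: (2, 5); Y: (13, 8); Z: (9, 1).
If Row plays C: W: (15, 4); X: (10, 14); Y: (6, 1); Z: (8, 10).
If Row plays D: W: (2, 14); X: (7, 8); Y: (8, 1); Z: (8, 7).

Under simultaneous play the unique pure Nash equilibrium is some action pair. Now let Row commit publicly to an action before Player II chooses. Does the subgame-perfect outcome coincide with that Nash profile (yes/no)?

Player II best-responds to each possible Row move:
- A: BR = Z, leader payoff 3.
- B: BR = W, leader payoff 14.
- C: BR = X, leader payoff 10.
- D: BR = W, leader payoff 2.
Maximizing over 3, 14, 10, 2, Row chooses B. Subgame-perfect outcome: (B, W) with payoffs (14, 14).
Under simultaneous play:
Row's best replies: W→C; X→C; Y→B; Z→B.
Player II's best replies: A→Z; B→W; C→X; D→W.
The unique mutual best reply is (C, X), giving (10, 14).
Sequential outcome (B, W) differs from the Nash profile (C, X).

no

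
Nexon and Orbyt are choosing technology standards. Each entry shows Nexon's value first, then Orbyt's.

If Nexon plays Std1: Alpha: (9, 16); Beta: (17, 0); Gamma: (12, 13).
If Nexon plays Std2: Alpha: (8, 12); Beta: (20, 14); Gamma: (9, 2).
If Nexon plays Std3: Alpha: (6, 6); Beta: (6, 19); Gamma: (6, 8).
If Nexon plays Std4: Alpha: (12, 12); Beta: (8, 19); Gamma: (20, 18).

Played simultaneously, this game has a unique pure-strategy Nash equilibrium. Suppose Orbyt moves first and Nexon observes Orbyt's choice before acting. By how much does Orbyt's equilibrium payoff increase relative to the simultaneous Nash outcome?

4

Backward induction with Orbyt moving first.
- Alpha → Nexon plays Std4 (best of 9, 8, 6, 12); Orbyt gets 12.
- Beta → Nexon plays Std2 (best of 17, 20, 6, 8); Orbyt gets 14.
- Gamma → Nexon plays Std4 (best of 12, 9, 6, 20); Orbyt gets 18.
Orbyt's induced payoffs are 12, 14, 18, so Orbyt commits to Gamma. Subgame-perfect outcome: (Std4, Gamma) with payoffs (20, 18).
Under simultaneous play:
Nexon's best replies: Alpha→Std4; Beta→Std2; Gamma→Std4.
Orbyt's best replies: Std1→Alpha; Std2→Beta; Std3→Beta; Std4→Beta.
Only (Std2, Beta) has each player best-responding; Nash payoffs (20, 14).
Orbyt's commitment gain: 18 − 14 = 4.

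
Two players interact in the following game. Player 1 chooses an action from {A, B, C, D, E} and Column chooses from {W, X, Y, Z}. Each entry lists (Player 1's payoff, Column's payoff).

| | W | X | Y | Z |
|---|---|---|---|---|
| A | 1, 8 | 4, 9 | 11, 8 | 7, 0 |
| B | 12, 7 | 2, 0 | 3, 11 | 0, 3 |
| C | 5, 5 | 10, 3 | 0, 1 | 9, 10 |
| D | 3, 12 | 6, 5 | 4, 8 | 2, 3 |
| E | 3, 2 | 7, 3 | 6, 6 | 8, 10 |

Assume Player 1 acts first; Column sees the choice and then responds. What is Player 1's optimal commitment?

Backward induction with Player 1 moving first.
- A: Column compares 8, 9, 8, 0 and picks X; Player 1 would get 4.
- B: Column compares 7, 0, 11, 3 and picks Y; Player 1 would get 3.
- C: Column compares 5, 3, 1, 10 and picks Z; Player 1 would get 9.
- D: Column compares 12, 5, 8, 3 and picks W; Player 1 would get 3.
- E: Column compares 2, 3, 6, 10 and picks Z; Player 1 would get 8.
Maximizing over 4, 3, 9, 3, 8, Player 1 chooses C. Subgame-perfect outcome: (C, Z) with payoffs (9, 10).

C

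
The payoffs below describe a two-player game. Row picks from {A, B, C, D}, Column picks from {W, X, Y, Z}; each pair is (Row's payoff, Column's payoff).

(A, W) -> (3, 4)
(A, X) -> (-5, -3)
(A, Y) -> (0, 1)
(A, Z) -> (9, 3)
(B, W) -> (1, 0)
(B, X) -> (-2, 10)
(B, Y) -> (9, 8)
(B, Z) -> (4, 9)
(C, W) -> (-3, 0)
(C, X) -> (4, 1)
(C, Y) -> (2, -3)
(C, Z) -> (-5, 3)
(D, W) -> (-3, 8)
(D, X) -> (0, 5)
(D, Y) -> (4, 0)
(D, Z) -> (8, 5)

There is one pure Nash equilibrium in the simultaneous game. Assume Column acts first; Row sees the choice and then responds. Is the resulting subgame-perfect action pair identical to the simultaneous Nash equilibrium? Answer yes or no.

no

Work backward from Row's decision.
- W: Row compares 3, 1, -3, -3 and picks A; Column would get 4.
- X: Row compares -5, -2, 4, 0 and picks C; Column would get 1.
- Y: Row compares 0, 9, 2, 4 and picks B; Column would get 8.
- Z: Row compares 9, 4, -5, 8 and picks A; Column would get 3.
Column's induced payoffs are 4, 1, 8, 3, so Column commits to Y. Subgame-perfect outcome: (B, Y) with payoffs (9, 8).
For the simultaneous game, intersect best replies.
Row's best replies: W→A; X→C; Y→B; Z→A.
Column's best replies: A→W; B→X; C→Z; D→W.
The unique mutual best reply is (A, W), giving (3, 4).
Sequential outcome (B, Y) differs from the Nash profile (A, W).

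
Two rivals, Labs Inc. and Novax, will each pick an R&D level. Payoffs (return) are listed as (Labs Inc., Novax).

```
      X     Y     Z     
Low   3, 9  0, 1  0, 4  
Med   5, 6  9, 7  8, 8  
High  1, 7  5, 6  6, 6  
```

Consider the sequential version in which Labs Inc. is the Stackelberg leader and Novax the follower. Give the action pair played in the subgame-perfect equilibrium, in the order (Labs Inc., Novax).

(Med, Z)

Novax best-responds to each possible Labs Inc. move:
- Low: Novax compares 9, 1, 4 and picks X; Labs Inc. would get 3.
- Med: Novax compares 6, 7, 8 and picks Z; Labs Inc. would get 8.
- High: Novax compares 7, 6, 6 and picks X; Labs Inc. would get 1.
Labs Inc.'s induced payoffs are 3, 8, 1, so Labs Inc. commits to Med. Subgame-perfect outcome: (Med, Z) with payoffs (8, 8).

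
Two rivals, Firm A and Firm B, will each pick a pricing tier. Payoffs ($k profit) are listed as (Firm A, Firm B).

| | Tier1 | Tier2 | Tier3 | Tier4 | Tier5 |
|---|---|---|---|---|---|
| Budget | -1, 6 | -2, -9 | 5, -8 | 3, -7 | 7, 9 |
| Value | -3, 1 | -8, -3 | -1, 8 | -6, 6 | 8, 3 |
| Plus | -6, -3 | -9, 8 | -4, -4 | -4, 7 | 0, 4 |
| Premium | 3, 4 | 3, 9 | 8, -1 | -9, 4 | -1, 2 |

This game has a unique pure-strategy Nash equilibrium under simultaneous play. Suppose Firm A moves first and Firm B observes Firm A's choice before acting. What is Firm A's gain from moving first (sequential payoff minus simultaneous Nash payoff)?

Work backward from Firm B's decision.
- Budget → Firm B plays Tier5 (best of 6, -9, -8, -7, 9); Firm A gets 7.
- Value → Firm B plays Tier3 (best of 1, -3, 8, 6, 3); Firm A gets -1.
- Plus → Firm B plays Tier2 (best of -3, 8, -4, 7, 4); Firm A gets -9.
- Premium → Firm B plays Tier2 (best of 4, 9, -1, 4, 2); Firm A gets 3.
Among 7, -1, -9, 3, the best is 7 at Budget. Subgame-perfect outcome: (Budget, Tier5) with payoffs (7, 9).
Under simultaneous play:
Firm A's best replies: Tier1→Premium; Tier2→Premium; Tier3→Premium; Tier4→Budget; Tier5→Value.
Firm B's best replies: Budget→Tier5; Value→Tier3; Plus→Tier2; Premium→Tier2.
Only (Premium, Tier2) has each player best-responding; Nash payoffs (3, 9).
Firm A's commitment gain: 7 − 3 = 4.

4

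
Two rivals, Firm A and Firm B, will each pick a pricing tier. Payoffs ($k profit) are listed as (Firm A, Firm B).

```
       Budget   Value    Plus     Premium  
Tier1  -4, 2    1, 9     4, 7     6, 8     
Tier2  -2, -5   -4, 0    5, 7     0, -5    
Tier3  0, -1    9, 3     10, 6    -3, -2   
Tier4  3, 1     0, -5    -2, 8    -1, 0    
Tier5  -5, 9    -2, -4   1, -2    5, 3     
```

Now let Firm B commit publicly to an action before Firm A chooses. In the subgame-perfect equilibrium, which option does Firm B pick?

Premium

Firm A best-responds to each possible Firm B move:
- Budget → Firm A plays Tier4 (best of -4, -2, 0, 3, -5); Firm B gets 1.
- Value → Firm A plays Tier3 (best of 1, -4, 9, 0, -2); Firm B gets 3.
- Plus → Firm A plays Tier3 (best of 4, 5, 10, -2, 1); Firm B gets 6.
- Premium → Firm A plays Tier1 (best of 6, 0, -3, -1, 5); Firm B gets 8.
Firm B's induced payoffs are 1, 3, 6, 8, so Firm B commits to Premium. Subgame-perfect outcome: (Tier1, Premium) with payoffs (6, 8).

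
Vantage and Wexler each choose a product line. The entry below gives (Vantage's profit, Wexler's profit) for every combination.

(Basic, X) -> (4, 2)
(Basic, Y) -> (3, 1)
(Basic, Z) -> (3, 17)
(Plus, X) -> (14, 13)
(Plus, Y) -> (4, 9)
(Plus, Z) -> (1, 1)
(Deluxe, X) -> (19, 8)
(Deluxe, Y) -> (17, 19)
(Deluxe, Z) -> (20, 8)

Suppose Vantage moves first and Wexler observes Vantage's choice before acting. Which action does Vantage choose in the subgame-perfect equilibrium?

Work backward from Wexler's decision.
- Basic: Wexler compares 2, 1, 17 and picks Z; Vantage would get 3.
- Plus: Wexler compares 13, 9, 1 and picks X; Vantage would get 14.
- Deluxe: Wexler compares 8, 19, 8 and picks Y; Vantage would get 17.
Maximizing over 3, 14, 17, Vantage chooses Deluxe. Subgame-perfect outcome: (Deluxe, Y) with payoffs (17, 19).

Deluxe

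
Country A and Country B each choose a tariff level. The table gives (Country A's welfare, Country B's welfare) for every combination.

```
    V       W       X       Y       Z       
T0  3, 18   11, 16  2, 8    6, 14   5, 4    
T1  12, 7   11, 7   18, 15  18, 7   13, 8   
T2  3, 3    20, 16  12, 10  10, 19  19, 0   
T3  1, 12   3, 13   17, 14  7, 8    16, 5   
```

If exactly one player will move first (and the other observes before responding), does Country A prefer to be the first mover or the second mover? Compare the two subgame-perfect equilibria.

If Country A leads: Country B's best replies are T0→V, T1→X, T2→Y, T3→X; Country A's induced payoffs 3, 18, 10, 17; outcome (T1, X), payoffs (18, 15).
If Country B leads: Country A's best replies are V→T1, W→T2, X→T1, Y→T1, Z→T2; Country B's induced payoffs 7, 16, 15, 7, 0; outcome (T2, W), payoffs (20, 16).
Country A gets 18 moving first and 20 moving second, so Country A prefers to move second.

second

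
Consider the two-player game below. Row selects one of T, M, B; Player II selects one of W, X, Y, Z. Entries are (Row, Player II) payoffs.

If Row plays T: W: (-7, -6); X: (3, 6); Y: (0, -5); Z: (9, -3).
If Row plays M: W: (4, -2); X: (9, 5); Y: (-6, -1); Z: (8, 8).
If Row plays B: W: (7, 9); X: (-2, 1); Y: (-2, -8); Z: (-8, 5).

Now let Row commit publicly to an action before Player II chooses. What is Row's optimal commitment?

Backward induction with Row moving first.
- T: BR = X, leader payoff 3.
- M: BR = Z, leader payoff 8.
- B: BR = W, leader payoff 7.
Among 3, 8, 7, the best is 8 at M. Subgame-perfect outcome: (M, Z) with payoffs (8, 8).

M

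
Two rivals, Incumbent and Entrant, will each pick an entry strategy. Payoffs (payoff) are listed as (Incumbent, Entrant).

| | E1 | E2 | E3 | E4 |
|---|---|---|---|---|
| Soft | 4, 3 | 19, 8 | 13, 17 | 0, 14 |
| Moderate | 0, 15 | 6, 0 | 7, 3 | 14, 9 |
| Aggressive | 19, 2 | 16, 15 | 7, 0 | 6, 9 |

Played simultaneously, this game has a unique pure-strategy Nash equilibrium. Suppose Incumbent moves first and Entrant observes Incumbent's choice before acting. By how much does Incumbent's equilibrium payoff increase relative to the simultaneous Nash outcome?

Work backward from Entrant's decision.
- Soft → Entrant plays E3 (best of 3, 8, 17, 14); Incumbent gets 13.
- Moderate → Entrant plays E1 (best of 15, 0, 3, 9); Incumbent gets 0.
- Aggressive → Entrant plays E2 (best of 2, 15, 0, 9); Incumbent gets 16.
Incumbent's induced payoffs are 13, 0, 16, so Incumbent commits to Aggressive. Subgame-perfect outcome: (Aggressive, E2) with payoffs (16, 15).
For the simultaneous game, intersect best replies.
Incumbent's best replies: E1→Aggressive; E2→Soft; E3→Soft; E4→Moderate.
Entrant's best replies: Soft→E3; Moderate→E1; Aggressive→E2.
The unique mutual best reply is (Soft, E3), giving (13, 17).
Incumbent's commitment gain: 16 − 13 = 3.

3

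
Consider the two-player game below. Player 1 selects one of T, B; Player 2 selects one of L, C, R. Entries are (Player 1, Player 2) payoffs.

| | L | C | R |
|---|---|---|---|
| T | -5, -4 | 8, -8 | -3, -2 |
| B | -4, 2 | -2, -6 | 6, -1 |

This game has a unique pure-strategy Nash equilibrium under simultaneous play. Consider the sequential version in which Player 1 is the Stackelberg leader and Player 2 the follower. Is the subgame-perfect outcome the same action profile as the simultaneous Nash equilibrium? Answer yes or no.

Work backward from Player 2's decision.
- T: BR = R, leader payoff -3.
- B: BR = L, leader payoff -4.
Among -3, -4, the best is -3 at T. Subgame-perfect outcome: (T, R) with payoffs (-3, -2).
Now find the simultaneous Nash equilibrium.
Player 1's best replies: L→B; C→T; R→B.
Player 2's best replies: T→R; B→L.
Only (B, L) has each player best-responding; Nash payoffs (-4, 2).
Sequential outcome (T, R) differs from the Nash profile (B, L).

no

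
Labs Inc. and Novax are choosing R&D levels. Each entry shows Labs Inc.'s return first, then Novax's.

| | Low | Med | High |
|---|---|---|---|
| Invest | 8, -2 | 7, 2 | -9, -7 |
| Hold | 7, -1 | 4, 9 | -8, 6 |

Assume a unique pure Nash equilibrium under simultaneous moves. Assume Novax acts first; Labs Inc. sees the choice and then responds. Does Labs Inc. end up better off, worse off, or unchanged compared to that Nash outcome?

Work backward from Labs Inc.'s decision.
- Low: BR = Invest, leader payoff -2.
- Med: BR = Invest, leader payoff 2.
- High: BR = Hold, leader payoff 6.
Maximizing over -2, 2, 6, Novax chooses High. Subgame-perfect outcome: (Hold, High) with payoffs (-8, 6).
Under simultaneous play:
Labs Inc.'s best replies: Low→Invest; Med→Invest; High→Hold.
Novax's best replies: Invest→Med; Hold→Med.
The unique mutual best reply is (Invest, Med), giving (7, 2).
Labs Inc. earns -8 sequentially versus 7 at the Nash outcome: worse off.

worse off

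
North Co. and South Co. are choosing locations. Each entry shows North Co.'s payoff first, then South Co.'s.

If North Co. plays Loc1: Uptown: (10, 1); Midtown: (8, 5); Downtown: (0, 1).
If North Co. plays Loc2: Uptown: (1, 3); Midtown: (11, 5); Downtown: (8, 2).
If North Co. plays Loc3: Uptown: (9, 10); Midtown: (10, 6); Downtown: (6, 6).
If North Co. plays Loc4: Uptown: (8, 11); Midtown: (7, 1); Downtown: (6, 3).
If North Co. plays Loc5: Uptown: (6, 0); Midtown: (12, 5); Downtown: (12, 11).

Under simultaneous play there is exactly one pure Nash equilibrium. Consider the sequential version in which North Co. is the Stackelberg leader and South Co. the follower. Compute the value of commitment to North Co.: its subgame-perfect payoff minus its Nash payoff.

0

Solve by backward induction (North Co. leads).
- Loc1: South Co. compares 1, 5, 1 and picks Midtown; North Co. would get 8.
- Loc2: South Co. compares 3, 5, 2 and picks Midtown; North Co. would get 11.
- Loc3: South Co. compares 10, 6, 6 and picks Uptown; North Co. would get 9.
- Loc4: South Co. compares 11, 1, 3 and picks Uptown; North Co. would get 8.
- Loc5: South Co. compares 0, 5, 11 and picks Downtown; North Co. would get 12.
North Co.'s induced payoffs are 8, 11, 9, 8, 12, so North Co. commits to Loc5. Subgame-perfect outcome: (Loc5, Downtown) with payoffs (12, 11).
Now find the simultaneous Nash equilibrium.
North Co.'s best replies: Uptown→Loc1; Midtown→Loc5; Downtown→Loc5.
South Co.'s best replies: Loc1→Midtown; Loc2→Midtown; Loc3→Uptown; Loc4→Uptown; Loc5→Downtown.
The unique mutual best reply is (Loc5, Downtown), giving (12, 11).
North Co.'s commitment gain: 12 − 12 = 0.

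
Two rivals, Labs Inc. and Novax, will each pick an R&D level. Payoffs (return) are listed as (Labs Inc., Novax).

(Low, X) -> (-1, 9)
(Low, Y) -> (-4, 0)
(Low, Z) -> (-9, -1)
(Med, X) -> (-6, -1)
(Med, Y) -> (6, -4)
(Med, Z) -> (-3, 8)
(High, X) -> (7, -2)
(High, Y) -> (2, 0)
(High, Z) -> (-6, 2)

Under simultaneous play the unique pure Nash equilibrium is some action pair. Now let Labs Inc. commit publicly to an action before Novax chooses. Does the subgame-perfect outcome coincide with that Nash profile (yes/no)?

Backward induction with Labs Inc. moving first.
- Low: Novax compares 9, 0, -1 and picks X; Labs Inc. would get -1.
- Med: Novax compares -1, -4, 8 and picks Z; Labs Inc. would get -3.
- High: Novax compares -2, 0, 2 and picks Z; Labs Inc. would get -6.
Maximizing over -1, -3, -6, Labs Inc. chooses Low. Subgame-perfect outcome: (Low, X) with payoffs (-1, 9).
Now find the simultaneous Nash equilibrium.
Labs Inc.'s best replies: X→High; Y→Med; Z→Med.
Novax's best replies: Low→X; Med→Z; High→Z.
Only (Med, Z) has each player best-responding; Nash payoffs (-3, 8).
Sequential outcome (Low, X) differs from the Nash profile (Med, Z).

no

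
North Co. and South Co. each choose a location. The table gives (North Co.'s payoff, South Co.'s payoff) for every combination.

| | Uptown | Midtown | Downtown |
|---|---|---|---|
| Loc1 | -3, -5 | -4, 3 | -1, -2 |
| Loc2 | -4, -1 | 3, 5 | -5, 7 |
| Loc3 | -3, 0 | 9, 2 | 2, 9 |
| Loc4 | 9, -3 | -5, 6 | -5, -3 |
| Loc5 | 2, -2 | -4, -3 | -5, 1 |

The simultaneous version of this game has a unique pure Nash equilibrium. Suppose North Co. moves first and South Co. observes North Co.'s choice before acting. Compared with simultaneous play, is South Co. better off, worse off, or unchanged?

unchanged

Backward induction with North Co. moving first.
- Loc1 → South Co. plays Midtown (best of -5, 3, -2); North Co. gets -4.
- Loc2 → South Co. plays Downtown (best of -1, 5, 7); North Co. gets -5.
- Loc3 → South Co. plays Downtown (best of 0, 2, 9); North Co. gets 2.
- Loc4 → South Co. plays Midtown (best of -3, 6, -3); North Co. gets -5.
- Loc5 → South Co. plays Downtown (best of -2, -3, 1); North Co. gets -5.
North Co.'s induced payoffs are -4, -5, 2, -5, -5, so North Co. commits to Loc3. Subgame-perfect outcome: (Loc3, Downtown) with payoffs (2, 9).
For the simultaneous game, intersect best replies.
North Co.'s best replies: Uptown→Loc4; Midtown→Loc3; Downtown→Loc3.
South Co.'s best replies: Loc1→Midtown; Loc2→Downtown; Loc3→Downtown; Loc4→Midtown; Loc5→Downtown.
Only (Loc3, Downtown) has each player best-responding; Nash payoffs (2, 9).
South Co. earns 9 sequentially versus 9 at the Nash outcome: unchanged.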